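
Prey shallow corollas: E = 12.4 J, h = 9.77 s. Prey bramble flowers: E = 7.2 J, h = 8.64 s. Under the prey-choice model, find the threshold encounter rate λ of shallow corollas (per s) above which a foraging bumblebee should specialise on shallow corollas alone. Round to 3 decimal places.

At the threshold, the rate on shallow corollas alone equals the profitability of bramble flowers: λ·12.4/(1 + λ·9.77) = 7.2/8.64 = 0.8333.
Rearranging, λ(12.4 − 0.8333×9.77) = 0.8333, so λ = 0.8333/4.258 = 0.1957 per s.

0.196 per s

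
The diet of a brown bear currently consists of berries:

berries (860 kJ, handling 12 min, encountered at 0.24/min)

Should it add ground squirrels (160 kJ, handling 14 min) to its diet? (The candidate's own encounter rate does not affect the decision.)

On berries alone, R = ΣλE/(1+Σλh) = 206.4/3.88 = 53.2 kJ/min.
Profitability of ground squirrels: 160/14 = 11.43 kJ/min.
Since 11.43 < R, time spent handling ground squirrels is better spent searching.

No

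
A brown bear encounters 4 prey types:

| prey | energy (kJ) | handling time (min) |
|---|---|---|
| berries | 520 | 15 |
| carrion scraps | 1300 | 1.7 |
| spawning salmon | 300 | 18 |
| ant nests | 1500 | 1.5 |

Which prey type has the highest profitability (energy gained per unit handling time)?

In descending order of E/h:
ant nests: 1500/1.5 = 1e+03 kJ/min
carrion scraps: 1300/1.7 = 765 kJ/min
berries: 520/15 = 34.7 kJ/min
spawning salmon: 300/18 = 16.7 kJ/min

ant nests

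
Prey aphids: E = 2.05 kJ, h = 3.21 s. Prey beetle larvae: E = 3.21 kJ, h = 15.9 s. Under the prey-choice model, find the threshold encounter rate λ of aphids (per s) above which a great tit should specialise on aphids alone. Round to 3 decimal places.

At the threshold, the rate on aphids alone equals the profitability of beetle larvae: λ·2.05/(1 + λ·3.21) = 3.21/15.9 = 0.2019.
Rearranging, λ(2.05 − 0.2019×3.21) = 0.2019, so λ = 0.2019/1.402 = 0.144 per s.

0.144 per s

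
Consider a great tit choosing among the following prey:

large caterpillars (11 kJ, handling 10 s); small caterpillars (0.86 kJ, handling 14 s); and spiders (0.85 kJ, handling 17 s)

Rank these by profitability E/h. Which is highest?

large caterpillars

Profitability E/h (kJ/s): large caterpillars = 11/10 = 1.1, small caterpillars = 0.86/14 = 0.0614, spiders = 0.85/17 = 0.05.
Ranked: large caterpillars > small caterpillars > spiders.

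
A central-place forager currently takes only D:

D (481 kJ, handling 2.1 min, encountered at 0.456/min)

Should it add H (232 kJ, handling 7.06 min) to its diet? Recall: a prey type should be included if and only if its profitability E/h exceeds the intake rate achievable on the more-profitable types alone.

Current rate: (0.456×481)/(1 + 0.456×2.1) = 112 kJ/min.
Profitability of H: 232/7.06 = 32.86 kJ/min.
32.86 < 112, so adding H would lower the average — exclude it.

No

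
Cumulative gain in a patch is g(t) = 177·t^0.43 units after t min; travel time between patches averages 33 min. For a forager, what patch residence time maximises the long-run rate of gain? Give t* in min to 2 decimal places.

24.89 min

Optimal t* satisfies g'(t*) = g(t*)/(T + t*).
g'(t) = 0.43·177·t^-0.57. Setting 0.43·177·t^-0.57 = 177·t^0.43/(33+t) gives 0.43(33+t) = t, so 0.57·t = 0.43×33.
t* = 0.43×33/0.57 = 24.89 min.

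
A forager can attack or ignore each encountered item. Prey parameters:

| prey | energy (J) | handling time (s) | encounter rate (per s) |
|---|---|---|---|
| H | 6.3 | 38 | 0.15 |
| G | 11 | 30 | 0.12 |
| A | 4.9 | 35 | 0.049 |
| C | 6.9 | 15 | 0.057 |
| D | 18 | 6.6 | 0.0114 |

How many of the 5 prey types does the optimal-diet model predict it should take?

3

Profitabilities (E/h, J/s): D 2.73, C 0.46, G 0.367, H 0.166, A 0.14. Add prey in this order while the next type's profitability exceeds the intake rate on those already taken.
Rate on top 1: 0.1908. C: 0.46 > 0.1908 → include.
Rate on top 2: 0.3101. G: 0.367 > 0.3101 → include.
Rate on top 3: 0.3469. H: 0.166 < 0.3469 → exclude; stop.
Optimal diet: D, C, G — 3 of 5 types.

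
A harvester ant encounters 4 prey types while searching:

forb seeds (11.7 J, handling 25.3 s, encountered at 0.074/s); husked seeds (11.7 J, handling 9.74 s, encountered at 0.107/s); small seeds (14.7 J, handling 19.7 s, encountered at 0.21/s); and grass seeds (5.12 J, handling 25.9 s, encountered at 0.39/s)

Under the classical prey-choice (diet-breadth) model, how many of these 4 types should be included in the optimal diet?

2

Profitabilities (E/h, J/s): husked seeds 1.2, small seeds 0.746, forb seeds 0.462, grass seeds 0.198. Add prey in this order while the next type's profitability exceeds the intake rate on those already taken.
Rate on top 1: 0.613. small seeds: 0.746 > 0.613 → include.
Rate on top 2: 0.7022. forb seeds: 0.462 < 0.7022 → exclude; stop.
Optimal diet: husked seeds, small seeds — 2 of 4 types.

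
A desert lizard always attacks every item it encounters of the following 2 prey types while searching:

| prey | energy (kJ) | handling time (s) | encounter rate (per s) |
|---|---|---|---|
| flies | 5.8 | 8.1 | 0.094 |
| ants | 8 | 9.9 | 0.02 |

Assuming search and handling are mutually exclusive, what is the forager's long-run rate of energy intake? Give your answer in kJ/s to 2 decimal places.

Energy encountered per unit search time: 0.094×5.8 + 0.02×8 = 0.7052 kJ/s.
Handling time per unit search time: 0.094×8.1 + 0.02×9.9 = 0.9594.
Rate = 0.7052/(1 + 0.9594) = 0.3599 kJ/s.

0.36 kJ/s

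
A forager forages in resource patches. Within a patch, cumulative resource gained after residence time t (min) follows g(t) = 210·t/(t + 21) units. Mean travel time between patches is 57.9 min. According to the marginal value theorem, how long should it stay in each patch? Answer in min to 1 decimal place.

Maximise g(t)/(T+t): set derivative to zero → g'(t)(T+t) = g(t).
g'(t) = 210·21/(t + 21)². Setting 210·21/(t+21)² = 210t/[(t+21)(57.9+t)] gives 21(57.9+t) = t(t+21), so t² = 21×57.9 = 1216.
t* = √1216 = 34.87 min.

34.9 min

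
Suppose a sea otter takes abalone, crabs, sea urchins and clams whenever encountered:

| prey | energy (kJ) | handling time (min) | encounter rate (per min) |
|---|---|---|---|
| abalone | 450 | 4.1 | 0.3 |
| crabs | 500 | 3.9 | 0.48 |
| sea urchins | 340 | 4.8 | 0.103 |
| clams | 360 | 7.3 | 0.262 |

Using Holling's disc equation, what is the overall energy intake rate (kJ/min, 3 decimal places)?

R = Σλ_iE_i / (1 + Σλ_ih_i)
Numerator: 0.3×450 + 0.48×500 + 0.103×340 + 0.262×360 = 504.3
Denominator: 1 + 0.3×4.1 + 0.48×3.9 + 0.103×4.8 + 0.262×7.3 = 6.509
R = 504.3/6.509 = 77.48 kJ/min

77.483 kJ/min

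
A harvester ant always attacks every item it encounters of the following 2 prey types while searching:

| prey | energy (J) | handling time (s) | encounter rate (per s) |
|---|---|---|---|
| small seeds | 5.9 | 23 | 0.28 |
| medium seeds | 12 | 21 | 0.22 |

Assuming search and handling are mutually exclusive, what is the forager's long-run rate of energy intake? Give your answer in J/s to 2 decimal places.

0.36 J/s

Energy encountered per unit search time: 0.28×5.9 + 0.22×12 = 4.292 J/s.
Handling time per unit search time: 0.28×23 + 0.22×21 = 11.06.
Rate = 4.292/(1 + 11.06) = 0.3559 J/s.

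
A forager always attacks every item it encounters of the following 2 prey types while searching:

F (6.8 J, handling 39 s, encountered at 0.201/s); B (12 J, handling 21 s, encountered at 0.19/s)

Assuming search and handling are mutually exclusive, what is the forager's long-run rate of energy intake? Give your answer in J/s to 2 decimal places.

Energy encountered per unit search time: 0.201×6.8 + 0.19×12 = 3.647 J/s.
Handling time per unit search time: 0.201×39 + 0.19×21 = 11.83.
Rate = 3.647/(1 + 11.83) = 0.2843 J/s.

0.28 J/s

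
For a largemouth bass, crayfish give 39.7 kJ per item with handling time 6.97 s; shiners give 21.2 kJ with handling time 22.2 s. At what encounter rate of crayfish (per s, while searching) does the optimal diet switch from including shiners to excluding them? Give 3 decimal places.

0.029 per s

At the threshold, the rate on crayfish alone equals the profitability of shiners: λ·39.7/(1 + λ·6.97) = 21.2/22.2 = 0.955.
Rearranging, λ(39.7 − 0.955×6.97) = 0.955, so λ = 0.955/33.04 = 0.0289 per s.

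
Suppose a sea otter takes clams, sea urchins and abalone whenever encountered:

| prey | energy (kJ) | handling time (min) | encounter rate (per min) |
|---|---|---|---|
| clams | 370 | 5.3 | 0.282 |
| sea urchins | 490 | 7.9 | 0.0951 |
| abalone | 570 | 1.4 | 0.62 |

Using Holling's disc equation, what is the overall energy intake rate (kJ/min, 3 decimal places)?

R = (0.282×370 + 0.0951×490 + 0.62×570) / (1 + 0.282×5.3 + 0.0951×7.9 + 0.62×1.4) = 504.3/4.114 = 122.6 kJ/min.

122.594 kJ/min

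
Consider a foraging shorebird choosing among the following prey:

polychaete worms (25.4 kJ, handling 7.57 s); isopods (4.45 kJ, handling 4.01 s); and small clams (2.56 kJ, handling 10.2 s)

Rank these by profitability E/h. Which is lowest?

small clams

Profitability E/h (kJ/s): polychaete worms = 25.4/7.57 = 3.36, isopods = 4.45/4.01 = 1.11, small clams = 2.56/10.2 = 0.251.
Ranked: polychaete worms > isopods > small clams.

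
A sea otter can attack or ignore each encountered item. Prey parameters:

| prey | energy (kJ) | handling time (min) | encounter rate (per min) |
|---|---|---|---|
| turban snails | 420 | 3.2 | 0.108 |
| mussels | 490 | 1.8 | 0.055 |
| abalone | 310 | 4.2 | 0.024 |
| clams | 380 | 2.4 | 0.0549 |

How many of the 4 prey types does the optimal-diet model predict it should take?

4

E/h in descending order: mussels 272, clams 158, turban snails 131, abalone 73.8 kJ/min. The optimal diet is the largest prefix of this list for which every included type satisfies E_i/h_i > R on the types above it.
Rate on top 1: 24.52. clams: 158 > 24.52 → include.
Rate on top 2: 38.85. turban snails: 131 > 38.85 → include.
Rate on top 3: 59.11. abalone: 73.8 > 59.11 → include.
Optimal diet: mussels, clams, turban snails, abalone — 4 of 4 types.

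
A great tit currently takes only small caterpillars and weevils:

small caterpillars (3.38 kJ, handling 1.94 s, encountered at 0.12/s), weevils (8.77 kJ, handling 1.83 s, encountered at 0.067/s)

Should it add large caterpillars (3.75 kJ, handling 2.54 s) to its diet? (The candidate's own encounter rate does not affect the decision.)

Yes

Intake rate on the current diet: R = (0.12×3.38 + 0.067×8.77) / (1 + 0.12×1.94 + 0.067×1.83) = 0.9932/1.355 = 0.7328 kJ/s.
Profitability of large caterpillars: 3.75/2.54 = 1.476 kJ/s.
Since 1.476 > R, including large caterpillars increases the long-run rate.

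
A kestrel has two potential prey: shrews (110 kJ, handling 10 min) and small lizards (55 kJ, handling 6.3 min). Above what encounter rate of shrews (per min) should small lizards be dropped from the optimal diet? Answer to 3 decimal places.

0.385 per min

Drop small lizards once their profitability E₂/h₂ falls below the rate achievable on shrews alone: E₂/h₂ = λE₁/(1 + λh₁).
Solve for λ: λE₁h₂ = E₂(1 + λh₁) → λ(E₁h₂ − E₂h₁) = E₂ → λ = E₂/(E₁h₂ − E₂h₁).
λ = 55/(110×6.3 − 55×10) = 55/143 = 0.3846 per min.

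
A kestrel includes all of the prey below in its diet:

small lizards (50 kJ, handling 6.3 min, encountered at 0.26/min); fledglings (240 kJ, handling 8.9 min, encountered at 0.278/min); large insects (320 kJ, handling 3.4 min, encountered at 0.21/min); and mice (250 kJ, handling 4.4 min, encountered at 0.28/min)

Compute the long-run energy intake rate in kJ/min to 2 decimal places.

30.73 kJ/min

R = Σλ_iE_i / (1 + Σλ_ih_i)
Numerator: 0.26×50 + 0.278×240 + 0.21×320 + 0.28×250 = 216.9
Denominator: 1 + 0.26×6.3 + 0.278×8.9 + 0.21×3.4 + 0.28×4.4 = 7.058
R = 216.9/7.058 = 30.73 kJ/min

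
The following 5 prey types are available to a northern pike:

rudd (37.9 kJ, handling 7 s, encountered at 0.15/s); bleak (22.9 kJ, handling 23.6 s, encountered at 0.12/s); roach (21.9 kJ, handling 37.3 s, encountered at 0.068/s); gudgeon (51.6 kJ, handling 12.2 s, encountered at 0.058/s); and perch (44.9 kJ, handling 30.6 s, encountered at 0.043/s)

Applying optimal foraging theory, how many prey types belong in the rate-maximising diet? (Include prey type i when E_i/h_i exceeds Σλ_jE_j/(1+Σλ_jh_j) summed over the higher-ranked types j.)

Profitabilities (E/h, kJ/s): rudd 5.41, gudgeon 4.23, perch 1.47, bleak 0.97, roach 0.587. Add prey in this order while the next type's profitability exceeds the intake rate on those already taken.
Rate on top 1: 2.773. gudgeon: 4.23 > 2.773 → include.
Rate on top 2: 3.147. perch: 1.47 < 3.147 → exclude; stop.
Optimal diet: rudd, gudgeon — 2 of 5 types.

2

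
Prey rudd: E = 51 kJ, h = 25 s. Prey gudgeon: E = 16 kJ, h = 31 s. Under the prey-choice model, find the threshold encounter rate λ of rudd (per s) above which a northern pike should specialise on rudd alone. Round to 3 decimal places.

0.014 per s

At the threshold, the rate on rudd alone equals the profitability of gudgeon: λ·51/(1 + λ·25) = 16/31 = 0.5161.
Rearranging, λ(51 − 0.5161×25) = 0.5161, so λ = 0.5161/38.1 = 0.01355 per s.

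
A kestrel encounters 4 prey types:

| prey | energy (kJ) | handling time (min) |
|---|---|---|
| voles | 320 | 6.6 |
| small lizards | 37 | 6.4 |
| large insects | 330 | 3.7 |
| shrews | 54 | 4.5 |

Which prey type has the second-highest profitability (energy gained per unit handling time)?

voles

Profitability E/h (kJ/min): voles = 320/6.6 = 48.5, small lizards = 37/6.4 = 5.78, large insects = 330/3.7 = 89.2, shrews = 54/4.5 = 12.
Ranked: large insects > voles > shrews > small lizards.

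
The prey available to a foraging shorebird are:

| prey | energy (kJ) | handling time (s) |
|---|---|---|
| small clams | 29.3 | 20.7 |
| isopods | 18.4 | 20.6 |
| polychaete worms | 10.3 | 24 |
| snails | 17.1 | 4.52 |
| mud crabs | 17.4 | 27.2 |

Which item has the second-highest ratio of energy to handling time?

Profitability E/h (kJ/s): small clams = 29.3/20.7 = 1.42, isopods = 18.4/20.6 = 0.893, polychaete worms = 10.3/24 = 0.429, snails = 17.1/4.52 = 3.78, mud crabs = 17.4/27.2 = 0.64.
Ranked: snails > small clams > isopods > mud crabs > polychaete worms.

small clams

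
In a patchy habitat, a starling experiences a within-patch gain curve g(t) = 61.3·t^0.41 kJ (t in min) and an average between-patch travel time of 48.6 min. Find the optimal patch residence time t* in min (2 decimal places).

33.77 min

Maximise g(t)/(T+t): set derivative to zero → g'(t)(T+t) = g(t).
g'(t) = 0.41·61.3·t^-0.59. Setting 0.41·61.3·t^-0.59 = 61.3·t^0.41/(48.6+t) gives 0.41(48.6+t) = t, so 0.59·t = 0.41×48.6.
t* = 0.41×48.6/0.59 = 33.77 min.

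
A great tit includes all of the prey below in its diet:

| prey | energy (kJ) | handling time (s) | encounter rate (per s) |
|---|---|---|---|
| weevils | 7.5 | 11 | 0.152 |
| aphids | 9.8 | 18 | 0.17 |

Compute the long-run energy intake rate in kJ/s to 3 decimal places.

R = (0.152×7.5 + 0.17×9.8) / (1 + 0.152×11 + 0.17×18) = 2.806/5.732 = 0.4895 kJ/s.

0.490 kJ/s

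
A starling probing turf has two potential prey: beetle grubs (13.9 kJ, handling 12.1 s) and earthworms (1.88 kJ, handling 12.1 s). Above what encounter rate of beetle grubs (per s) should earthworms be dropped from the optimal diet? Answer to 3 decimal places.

0.013 per s

At the threshold, the rate on beetle grubs alone equals the profitability of earthworms: λ·13.9/(1 + λ·12.1) = 1.88/12.1 = 0.1554.
Rearranging, λ(13.9 − 0.1554×12.1) = 0.1554, so λ = 0.1554/12.02 = 0.01293 per s.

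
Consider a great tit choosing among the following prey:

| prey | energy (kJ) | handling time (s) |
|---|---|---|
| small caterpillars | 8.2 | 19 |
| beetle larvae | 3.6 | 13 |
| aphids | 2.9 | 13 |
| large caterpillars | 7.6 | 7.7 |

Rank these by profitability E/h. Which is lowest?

aphids

Profitability E/h (kJ/s): small caterpillars = 8.2/19 = 0.432, beetle larvae = 3.6/13 = 0.277, aphids = 2.9/13 = 0.223, large caterpillars = 7.6/7.7 = 0.987.
Ranked: large caterpillars > small caterpillars > beetle larvae > aphids.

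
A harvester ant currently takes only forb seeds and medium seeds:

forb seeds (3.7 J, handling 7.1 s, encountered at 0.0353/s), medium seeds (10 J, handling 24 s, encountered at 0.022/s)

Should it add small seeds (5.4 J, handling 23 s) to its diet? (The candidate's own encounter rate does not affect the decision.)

Current rate: (0.0353×3.7 + 0.022×10)/(1 + 0.0353×7.1 + 0.022×24) = 0.1971 J/s.
Profitability of small seeds: 5.4/23 = 0.2348 J/s.
Since 0.2348 > R, including small seeds increases the long-run rate.

Yes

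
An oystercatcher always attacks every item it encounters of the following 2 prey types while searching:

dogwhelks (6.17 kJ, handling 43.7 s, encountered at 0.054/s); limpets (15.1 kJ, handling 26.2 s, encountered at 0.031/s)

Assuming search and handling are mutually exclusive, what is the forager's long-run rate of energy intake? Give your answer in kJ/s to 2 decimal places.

R = Σλ_iE_i / (1 + Σλ_ih_i)
Numerator: 0.054×6.17 + 0.031×15.1 = 0.8013
Denominator: 1 + 0.054×43.7 + 0.031×26.2 = 4.172
R = 0.8013/4.172 = 0.1921 kJ/s

0.19 kJ/s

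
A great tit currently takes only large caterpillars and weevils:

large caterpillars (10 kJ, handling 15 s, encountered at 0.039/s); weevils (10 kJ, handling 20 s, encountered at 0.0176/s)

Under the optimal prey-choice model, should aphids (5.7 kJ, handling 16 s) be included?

Yes

Intake rate on the current diet: R = (0.039×10 + 0.0176×10) / (1 + 0.039×15 + 0.0176×20) = 0.566/1.937 = 0.2922 kJ/s.
aphids: E/h = 5.7/16 = 0.3563 kJ/s.
Since 0.3563 > R, including aphids increases the long-run rate.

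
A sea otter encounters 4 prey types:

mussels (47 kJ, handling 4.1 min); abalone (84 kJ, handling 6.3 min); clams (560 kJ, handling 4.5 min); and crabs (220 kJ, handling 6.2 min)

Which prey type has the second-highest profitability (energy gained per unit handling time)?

In descending order of E/h:
clams: 560/4.5 = 124 kJ/min
crabs: 220/6.2 = 35.5 kJ/min
abalone: 84/6.3 = 13.3 kJ/min
mussels: 47/4.1 = 11.5 kJ/min

crabs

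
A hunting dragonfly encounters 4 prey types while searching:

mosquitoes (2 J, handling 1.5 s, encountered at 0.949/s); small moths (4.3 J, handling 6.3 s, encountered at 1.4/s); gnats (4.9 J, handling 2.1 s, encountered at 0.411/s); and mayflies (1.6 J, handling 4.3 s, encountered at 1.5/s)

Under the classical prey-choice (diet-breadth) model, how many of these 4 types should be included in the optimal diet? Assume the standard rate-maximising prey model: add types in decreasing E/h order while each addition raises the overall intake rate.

2

Profitabilities (E/h, J/s): gnats 2.33, mosquitoes 1.33, small moths 0.683, mayflies 0.372. Add prey in this order while the next type's profitability exceeds the intake rate on those already taken.
Rate on top 1: 1.081. mosquitoes: 1.33 > 1.081 → include.
Rate on top 2: 1.19. small moths: 0.683 < 1.19 → exclude; stop.
Optimal diet: gnats, mosquitoes — 2 of 4 types.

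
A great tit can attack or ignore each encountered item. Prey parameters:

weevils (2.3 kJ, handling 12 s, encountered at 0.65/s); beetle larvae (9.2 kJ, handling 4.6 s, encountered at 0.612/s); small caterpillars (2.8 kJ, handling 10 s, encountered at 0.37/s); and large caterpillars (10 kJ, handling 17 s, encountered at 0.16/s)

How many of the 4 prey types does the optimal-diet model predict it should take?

1

Profitabilities (E/h, kJ/s): beetle larvae 2, large caterpillars 0.588, small caterpillars 0.28, weevils 0.192. Add prey in this order while the next type's profitability exceeds the intake rate on those already taken.
Rate on top 1: 1.476. large caterpillars: 0.588 < 1.476 → exclude; stop.
Optimal diet: beetle larvae — 1 of 4 types.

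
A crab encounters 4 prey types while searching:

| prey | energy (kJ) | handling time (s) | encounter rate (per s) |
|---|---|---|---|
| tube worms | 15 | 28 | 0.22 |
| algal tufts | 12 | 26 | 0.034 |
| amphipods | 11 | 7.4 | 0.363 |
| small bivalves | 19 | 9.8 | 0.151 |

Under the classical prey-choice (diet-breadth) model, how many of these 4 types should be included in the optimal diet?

2

Profitabilities (E/h, kJ/s): small bivalves 1.94, amphipods 1.49, tube worms 0.536, algal tufts 0.462. Add prey in this order while the next type's profitability exceeds the intake rate on those already taken.
Rate on top 1: 1.157. amphipods: 1.49 > 1.157 → include.
Rate on top 2: 1.328. tube worms: 0.536 < 1.328 → exclude; stop.
Optimal diet: small bivalves, amphipods — 2 of 4 types.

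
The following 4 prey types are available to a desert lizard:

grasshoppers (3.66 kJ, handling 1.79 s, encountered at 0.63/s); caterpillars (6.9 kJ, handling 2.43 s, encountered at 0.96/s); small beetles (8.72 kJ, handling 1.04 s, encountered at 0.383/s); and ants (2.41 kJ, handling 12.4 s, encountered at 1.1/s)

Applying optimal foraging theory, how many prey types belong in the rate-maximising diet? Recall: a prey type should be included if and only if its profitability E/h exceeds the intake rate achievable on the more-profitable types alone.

Rank by E/h (kJ/s): small beetles 8.38, caterpillars 2.84, grasshoppers 2.04, ants 0.194. Include each in turn until the next type's E/h falls below the running intake rate.
Rate on top 1: 2.388. caterpillars: 2.84 > 2.388 → include.
Rate on top 2: 2.67. grasshoppers: 2.04 < 2.67 → exclude; stop.
Optimal diet: small beetles, caterpillars — 2 of 4 types.

2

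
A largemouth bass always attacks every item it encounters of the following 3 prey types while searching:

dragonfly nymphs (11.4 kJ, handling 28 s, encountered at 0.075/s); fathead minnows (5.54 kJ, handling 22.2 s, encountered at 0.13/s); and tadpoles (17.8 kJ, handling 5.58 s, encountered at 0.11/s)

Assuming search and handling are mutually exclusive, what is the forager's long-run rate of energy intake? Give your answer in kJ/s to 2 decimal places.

0.54 kJ/s

R = Σλ_iE_i / (1 + Σλ_ih_i)
Numerator: 0.075×11.4 + 0.13×5.54 + 0.11×17.8 = 3.533
Denominator: 1 + 0.075×28 + 0.13×22.2 + 0.11×5.58 = 6.6
R = 3.533/6.6 = 0.5353 kJ/s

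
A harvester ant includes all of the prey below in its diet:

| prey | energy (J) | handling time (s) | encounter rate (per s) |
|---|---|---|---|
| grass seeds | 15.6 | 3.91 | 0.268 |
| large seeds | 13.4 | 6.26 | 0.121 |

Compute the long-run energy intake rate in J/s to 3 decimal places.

R = (0.268×15.6 + 0.121×13.4) / (1 + 0.268×3.91 + 0.121×6.26) = 5.802/2.805 = 2.068 J/s.

2.068 J/s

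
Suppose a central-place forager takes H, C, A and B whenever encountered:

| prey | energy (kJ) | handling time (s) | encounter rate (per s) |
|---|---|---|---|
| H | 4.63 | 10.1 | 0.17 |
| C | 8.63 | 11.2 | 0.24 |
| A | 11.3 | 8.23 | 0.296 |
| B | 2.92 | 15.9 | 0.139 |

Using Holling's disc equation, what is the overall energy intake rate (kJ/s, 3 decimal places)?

R = (0.17×4.63 + 0.24×8.63 + 0.296×11.3 + 0.139×2.92) / (1 + 0.17×10.1 + 0.24×11.2 + 0.296×8.23 + 0.139×15.9) = 6.609/10.05 = 0.6575 kJ/s.

0.658 kJ/s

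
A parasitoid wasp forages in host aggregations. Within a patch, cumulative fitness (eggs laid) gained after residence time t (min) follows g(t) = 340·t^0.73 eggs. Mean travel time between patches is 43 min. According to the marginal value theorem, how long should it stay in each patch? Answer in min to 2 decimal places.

Optimal t* satisfies g'(t*) = g(t*)/(T + t*).
g'(t) = 0.73·340·t^-0.27. Setting 0.73·340·t^-0.27 = 340·t^0.73/(43+t) gives 0.73(43+t) = t, so 0.27·t = 0.73×43.
t* = 0.73×43/0.27 = 116.3 min.

116.26 min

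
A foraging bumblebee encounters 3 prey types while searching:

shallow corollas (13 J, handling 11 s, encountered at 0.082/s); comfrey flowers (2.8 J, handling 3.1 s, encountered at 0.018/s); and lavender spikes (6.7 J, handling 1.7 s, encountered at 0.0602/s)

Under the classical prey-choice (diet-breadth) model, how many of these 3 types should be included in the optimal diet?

Rank by E/h (J/s): lavender spikes 3.94, shallow corollas 1.18, comfrey flowers 0.903. Include each in turn until the next type's E/h falls below the running intake rate.
Rate on top 1: 0.3659. shallow corollas: 1.18 > 0.3659 → include.
Rate on top 2: 0.7331. comfrey flowers: 0.903 > 0.7331 → include.
Optimal diet: lavender spikes, shallow corollas, comfrey flowers — 3 of 3 types.

3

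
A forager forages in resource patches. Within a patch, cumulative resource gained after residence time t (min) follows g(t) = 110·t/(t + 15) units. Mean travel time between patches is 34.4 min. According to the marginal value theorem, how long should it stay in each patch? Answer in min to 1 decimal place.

22.7 min

Optimal t* satisfies g'(t*) = g(t*)/(T + t*).
g'(t) = 110·15/(t + 15)². Setting 110·15/(t+15)² = 110t/[(t+15)(34.4+t)] gives 15(34.4+t) = t(t+15), so t² = 15×34.4 = 516.
t* = √516 = 22.72 min.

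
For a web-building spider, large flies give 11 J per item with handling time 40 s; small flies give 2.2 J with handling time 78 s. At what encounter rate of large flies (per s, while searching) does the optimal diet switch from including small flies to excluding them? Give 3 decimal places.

The zero-one rule: include small flies iff E₂/h₂ > λE₁/(1+λh₁). Equality gives the switch point.
λE₁h₂ = E₂ + λE₂h₁ ⇒ λ = E₂/(E₁h₂ − E₂h₁) = 2.2/(858 − 88) = 0.002857 per s.

0.003 per s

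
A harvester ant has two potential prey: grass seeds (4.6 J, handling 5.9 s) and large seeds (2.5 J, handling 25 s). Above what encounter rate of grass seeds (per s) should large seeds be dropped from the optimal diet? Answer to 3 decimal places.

0.025 per s

At the threshold, the rate on grass seeds alone equals the profitability of large seeds: λ·4.6/(1 + λ·5.9) = 2.5/25 = 0.1.
Rearranging, λ(4.6 − 0.1×5.9) = 0.1, so λ = 0.1/4.01 = 0.02494 per s.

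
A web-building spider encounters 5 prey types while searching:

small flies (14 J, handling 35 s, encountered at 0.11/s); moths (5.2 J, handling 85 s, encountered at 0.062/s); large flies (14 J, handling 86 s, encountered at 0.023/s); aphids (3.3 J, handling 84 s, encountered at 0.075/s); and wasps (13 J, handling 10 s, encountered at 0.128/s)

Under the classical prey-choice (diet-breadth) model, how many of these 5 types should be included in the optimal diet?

1

E/h in descending order: wasps 1.3, small flies 0.4, large flies 0.163, moths 0.0612, aphids 0.0393 J/s. The optimal diet is the largest prefix of this list for which every included type satisfies E_i/h_i > R on the types above it.
Rate on top 1: 0.7298. small flies: 0.4 < 0.7298 → exclude; stop.
Optimal diet: wasps — 1 of 5 types.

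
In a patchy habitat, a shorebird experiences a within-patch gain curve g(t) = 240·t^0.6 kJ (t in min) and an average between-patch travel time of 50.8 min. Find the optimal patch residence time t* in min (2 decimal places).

76.20 min

Optimal t* satisfies g'(t*) = g(t*)/(T + t*).
g'(t) = 0.6·240·t^-0.4. Setting 0.6·240·t^-0.4 = 240·t^0.6/(50.8+t) gives 0.6(50.8+t) = t, so 0.40·t = 0.6×50.8.
t* = 0.6×50.8/0.40 = 76.2 min.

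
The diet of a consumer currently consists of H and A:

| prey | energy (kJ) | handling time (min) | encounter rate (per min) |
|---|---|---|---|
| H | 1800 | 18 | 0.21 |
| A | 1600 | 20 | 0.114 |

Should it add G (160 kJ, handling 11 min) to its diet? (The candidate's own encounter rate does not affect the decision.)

No

On H and A alone, R = ΣλE/(1+Σλh) = 560.4/7.06 = 79.38 kJ/min.
G: E/h = 160/11 = 14.55 kJ/min.
14.55 < 79.38, so adding G would lower the average — exclude it.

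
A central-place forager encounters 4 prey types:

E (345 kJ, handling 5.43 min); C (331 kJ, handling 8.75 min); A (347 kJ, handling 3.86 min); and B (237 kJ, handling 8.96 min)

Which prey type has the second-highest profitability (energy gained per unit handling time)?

E

In descending order of E/h:
A: 347/3.86 = 89.9 kJ/min
E: 345/5.43 = 63.5 kJ/min
C: 331/8.75 = 37.8 kJ/min
B: 237/8.96 = 26.5 kJ/min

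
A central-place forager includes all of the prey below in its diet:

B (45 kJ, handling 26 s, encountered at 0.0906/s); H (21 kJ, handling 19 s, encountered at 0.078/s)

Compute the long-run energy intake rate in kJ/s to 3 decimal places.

1.181 kJ/s

Energy encountered per unit search time: 0.0906×45 + 0.078×21 = 5.715 kJ/s.
Handling time per unit search time: 0.0906×26 + 0.078×19 = 3.838.
Rate = 5.715/(1 + 3.838) = 1.181 kJ/s.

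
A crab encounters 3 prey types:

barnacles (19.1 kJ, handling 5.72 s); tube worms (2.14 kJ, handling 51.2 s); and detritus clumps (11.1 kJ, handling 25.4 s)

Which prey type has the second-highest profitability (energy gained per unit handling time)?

detritus clumps

Profitability E/h (kJ/s): barnacles = 19.1/5.72 = 3.34, tube worms = 2.14/51.2 = 0.0418, detritus clumps = 11.1/25.4 = 0.437.
Ranked: barnacles > detritus clumps > tube worms.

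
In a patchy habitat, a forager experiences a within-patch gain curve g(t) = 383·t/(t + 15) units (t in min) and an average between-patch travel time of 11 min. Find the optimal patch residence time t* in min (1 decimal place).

12.8 min

Optimal t* satisfies g'(t*) = g(t*)/(T + t*).
g'(t) = 383·15/(t + 15)². Setting 383·15/(t+15)² = 383t/[(t+15)(11+t)] gives 15(11+t) = t(t+15), so t² = 15×11 = 165.
t* = √165 = 12.85 min.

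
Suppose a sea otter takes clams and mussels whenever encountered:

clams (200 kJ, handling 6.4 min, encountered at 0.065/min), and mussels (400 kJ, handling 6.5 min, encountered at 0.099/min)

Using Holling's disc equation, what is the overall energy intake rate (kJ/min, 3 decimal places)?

25.540 kJ/min

Energy encountered per unit search time: 0.065×200 + 0.099×400 = 52.6 kJ/min.
Handling time per unit search time: 0.065×6.4 + 0.099×6.5 = 1.059.
Rate = 52.6/(1 + 1.059) = 25.54 kJ/min.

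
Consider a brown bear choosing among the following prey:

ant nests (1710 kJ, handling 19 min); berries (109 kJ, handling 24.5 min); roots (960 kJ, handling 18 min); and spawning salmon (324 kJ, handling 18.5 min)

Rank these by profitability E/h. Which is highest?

In descending order of E/h:
ant nests: 1710/19 = 90 kJ/min
roots: 960/18 = 53.3 kJ/min
spawning salmon: 324/18.5 = 17.5 kJ/min
berries: 109/24.5 = 4.45 kJ/min

ant nests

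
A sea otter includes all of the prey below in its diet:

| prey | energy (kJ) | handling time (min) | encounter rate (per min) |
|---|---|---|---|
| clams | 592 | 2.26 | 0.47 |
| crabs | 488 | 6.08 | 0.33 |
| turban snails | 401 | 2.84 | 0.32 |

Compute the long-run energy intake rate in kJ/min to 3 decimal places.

114.035 kJ/min

R = (0.47×592 + 0.33×488 + 0.32×401) / (1 + 0.47×2.26 + 0.33×6.08 + 0.32×2.84) = 567.6/4.977 = 114 kJ/min.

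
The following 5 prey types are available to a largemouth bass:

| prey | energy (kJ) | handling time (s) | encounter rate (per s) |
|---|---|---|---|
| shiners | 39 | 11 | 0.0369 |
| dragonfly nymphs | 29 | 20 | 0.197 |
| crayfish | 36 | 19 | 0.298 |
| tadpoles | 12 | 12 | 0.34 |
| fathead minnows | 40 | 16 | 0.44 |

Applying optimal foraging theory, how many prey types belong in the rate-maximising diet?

Profitabilities (E/h, kJ/s): shiners 3.55, fathead minnows 2.5, crayfish 1.89, dragonfly nymphs 1.45, tadpoles 1. Add prey in this order while the next type's profitability exceeds the intake rate on those already taken.
Rate on top 1: 1.024. fathead minnows: 2.5 > 1.024 → include.
Rate on top 2: 2.254. crayfish: 1.89 < 2.254 → exclude; stop.
Optimal diet: shiners, fathead minnows — 2 of 5 types.

2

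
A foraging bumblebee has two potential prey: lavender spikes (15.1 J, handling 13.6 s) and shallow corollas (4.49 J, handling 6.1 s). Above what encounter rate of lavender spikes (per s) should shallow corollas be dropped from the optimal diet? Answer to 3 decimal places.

The zero-one rule: include shallow corollas iff E₂/h₂ > λE₁/(1+λh₁). Equality gives the switch point.
λE₁h₂ = E₂ + λE₂h₁ ⇒ λ = E₂/(E₁h₂ − E₂h₁) = 4.49/(92.11 − 61.06) = 0.1446 per s.

0.145 per s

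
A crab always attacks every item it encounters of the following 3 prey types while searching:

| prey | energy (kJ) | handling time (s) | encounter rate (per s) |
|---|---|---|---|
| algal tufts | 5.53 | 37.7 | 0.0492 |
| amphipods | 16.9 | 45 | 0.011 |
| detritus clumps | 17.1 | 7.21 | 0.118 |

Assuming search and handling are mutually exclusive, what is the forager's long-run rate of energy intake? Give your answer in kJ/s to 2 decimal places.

0.59 kJ/s

Energy encountered per unit search time: 0.0492×5.53 + 0.011×16.9 + 0.118×17.1 = 2.476 kJ/s.
Handling time per unit search time: 0.0492×37.7 + 0.011×45 + 0.118×7.21 = 3.201.
Rate = 2.476/(1 + 3.201) = 0.5894 kJ/s.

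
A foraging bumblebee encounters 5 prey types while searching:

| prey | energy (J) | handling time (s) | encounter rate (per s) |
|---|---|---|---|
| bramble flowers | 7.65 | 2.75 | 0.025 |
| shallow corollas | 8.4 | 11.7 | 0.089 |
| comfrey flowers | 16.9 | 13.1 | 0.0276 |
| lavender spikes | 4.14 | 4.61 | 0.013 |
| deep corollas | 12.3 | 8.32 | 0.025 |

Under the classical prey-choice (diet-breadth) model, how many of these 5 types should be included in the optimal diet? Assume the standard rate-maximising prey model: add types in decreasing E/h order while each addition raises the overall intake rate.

Profitabilities (E/h, J/s): bramble flowers 2.78, deep corollas 1.48, comfrey flowers 1.29, lavender spikes 0.898, shallow corollas 0.718. Add prey in this order while the next type's profitability exceeds the intake rate on those already taken.
Rate on top 1: 0.1789. deep corollas: 1.48 > 0.1789 → include.
Rate on top 2: 0.3906. comfrey flowers: 1.29 > 0.3906 → include.
Rate on top 3: 0.5891. lavender spikes: 0.898 > 0.5891 → include.
Rate on top 4: 0.6. shallow corollas: 0.718 > 0.6 → include.
Optimal diet: bramble flowers, deep corollas, comfrey flowers, lavender spikes, shallow corollas — 5 of 5 types.

5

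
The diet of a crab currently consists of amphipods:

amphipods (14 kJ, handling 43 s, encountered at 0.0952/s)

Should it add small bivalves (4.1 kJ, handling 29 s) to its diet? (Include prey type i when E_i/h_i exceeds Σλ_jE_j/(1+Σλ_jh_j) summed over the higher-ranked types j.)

No

On amphipods alone, R = ΣλE/(1+Σλh) = 1.333/5.094 = 0.2617 kJ/s.
small bivalves: E/h = 4.1/29 = 0.1414 kJ/s.
0.1414 < 0.2617, so adding small bivalves would lower the average — exclude it.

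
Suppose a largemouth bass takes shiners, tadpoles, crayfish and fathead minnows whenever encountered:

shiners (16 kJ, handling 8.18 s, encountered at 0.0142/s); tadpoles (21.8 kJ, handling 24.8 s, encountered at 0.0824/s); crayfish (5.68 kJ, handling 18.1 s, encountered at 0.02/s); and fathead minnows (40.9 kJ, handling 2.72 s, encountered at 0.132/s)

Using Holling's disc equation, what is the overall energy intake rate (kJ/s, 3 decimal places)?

R = Σλ_iE_i / (1 + Σλ_ih_i)
Numerator: 0.0142×16 + 0.0824×21.8 + 0.02×5.68 + 0.132×40.9 = 7.536
Denominator: 1 + 0.0142×8.18 + 0.0824×24.8 + 0.02×18.1 + 0.132×2.72 = 3.881
R = 7.536/3.881 = 1.942 kJ/s

1.942 kJ/s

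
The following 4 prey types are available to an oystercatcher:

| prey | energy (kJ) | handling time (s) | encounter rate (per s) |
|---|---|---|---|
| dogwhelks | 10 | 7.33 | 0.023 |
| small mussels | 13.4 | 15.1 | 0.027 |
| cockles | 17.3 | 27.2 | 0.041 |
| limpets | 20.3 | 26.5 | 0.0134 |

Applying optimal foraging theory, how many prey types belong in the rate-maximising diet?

4

Profitabilities (E/h, kJ/s): dogwhelks 1.36, small mussels 0.887, limpets 0.766, cockles 0.636. Add prey in this order while the next type's profitability exceeds the intake rate on those already taken.
Rate on top 1: 0.1968. small mussels: 0.887 > 0.1968 → include.
Rate on top 2: 0.3754. limpets: 0.766 > 0.3754 → include.
Rate on top 3: 0.4473. cockles: 0.636 > 0.4473 → include.
Optimal diet: dogwhelks, small mussels, limpets, cockles — 4 of 4 types.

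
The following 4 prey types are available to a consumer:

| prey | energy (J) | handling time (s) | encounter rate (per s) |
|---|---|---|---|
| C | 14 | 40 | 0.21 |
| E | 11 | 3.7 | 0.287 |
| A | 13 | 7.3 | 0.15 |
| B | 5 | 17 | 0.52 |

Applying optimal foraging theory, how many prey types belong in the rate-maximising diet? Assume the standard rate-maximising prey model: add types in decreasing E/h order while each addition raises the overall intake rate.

Rank by E/h (J/s): E 2.97, A 1.78, C 0.35, B 0.294. Include each in turn until the next type's E/h falls below the running intake rate.
Rate on top 1: 1.531. A: 1.78 > 1.531 → include.
Rate on top 2: 1.618. C: 0.35 < 1.618 → exclude; stop.
Optimal diet: E, A — 2 of 4 types.

2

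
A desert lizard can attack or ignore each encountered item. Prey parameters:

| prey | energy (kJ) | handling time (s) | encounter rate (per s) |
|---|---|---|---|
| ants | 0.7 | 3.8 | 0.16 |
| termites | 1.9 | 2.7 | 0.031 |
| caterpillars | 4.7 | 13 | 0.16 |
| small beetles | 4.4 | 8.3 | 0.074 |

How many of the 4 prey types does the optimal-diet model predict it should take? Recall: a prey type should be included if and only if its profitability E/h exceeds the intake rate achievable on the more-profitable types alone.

Rank by E/h (kJ/s): termites 0.704, small beetles 0.53, caterpillars 0.362, ants 0.184. Include each in turn until the next type's E/h falls below the running intake rate.
Rate on top 1: 0.05435. small beetles: 0.53 > 0.05435 → include.
Rate on top 2: 0.2265. caterpillars: 0.362 > 0.2265 → include.
Rate on top 3: 0.3008. ants: 0.184 < 0.3008 → exclude; stop.
Optimal diet: termites, small beetles, caterpillars — 3 of 4 types.

3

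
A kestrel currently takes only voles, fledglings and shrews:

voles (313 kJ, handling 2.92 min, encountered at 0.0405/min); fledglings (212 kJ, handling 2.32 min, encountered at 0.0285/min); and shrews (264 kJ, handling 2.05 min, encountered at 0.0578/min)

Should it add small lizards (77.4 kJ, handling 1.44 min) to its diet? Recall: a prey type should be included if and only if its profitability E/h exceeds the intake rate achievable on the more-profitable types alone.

Yes

Current rate: (0.0405×313 + 0.0285×212 + 0.0578×264)/(1 + 0.0405×2.92 + 0.0285×2.32 + 0.0578×2.05) = 26.08 kJ/min.
small lizards: E/h = 77.4/1.44 = 53.75 kJ/min.
Since 53.75 > R, including small lizards increases the long-run rate.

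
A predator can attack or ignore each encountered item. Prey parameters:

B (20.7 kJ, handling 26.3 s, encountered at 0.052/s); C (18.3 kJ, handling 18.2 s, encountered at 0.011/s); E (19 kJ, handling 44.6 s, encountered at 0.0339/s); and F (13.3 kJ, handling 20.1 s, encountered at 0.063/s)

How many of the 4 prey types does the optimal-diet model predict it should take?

3

Rank by E/h (kJ/s): C 1.01, B 0.787, F 0.662, E 0.426. Include each in turn until the next type's E/h falls below the running intake rate.
Rate on top 1: 0.1677. B: 0.787 > 0.1677 → include.
Rate on top 2: 0.4976. F: 0.662 > 0.4976 → include.
Rate on top 3: 0.5518. E: 0.426 < 0.5518 → exclude; stop.
Optimal diet: C, B, F — 3 of 4 types.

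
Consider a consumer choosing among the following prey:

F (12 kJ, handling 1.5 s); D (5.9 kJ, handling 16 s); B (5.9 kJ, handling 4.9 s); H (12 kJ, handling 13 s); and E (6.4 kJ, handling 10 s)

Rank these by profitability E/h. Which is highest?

In descending order of E/h:
F: 12/1.5 = 8 kJ/s
B: 5.9/4.9 = 1.2 kJ/s
H: 12/13 = 0.923 kJ/s
E: 6.4/10 = 0.64 kJ/s
D: 5.9/16 = 0.369 kJ/s

F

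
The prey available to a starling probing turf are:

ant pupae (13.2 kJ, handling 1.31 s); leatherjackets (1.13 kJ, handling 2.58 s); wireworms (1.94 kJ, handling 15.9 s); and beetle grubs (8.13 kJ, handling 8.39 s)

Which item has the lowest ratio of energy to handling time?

wireworms

Profitability E/h (kJ/s): ant pupae = 13.2/1.31 = 10.1, leatherjackets = 1.13/2.58 = 0.438, wireworms = 1.94/15.9 = 0.122, beetle grubs = 8.13/8.39 = 0.969.
Ranked: ant pupae > beetle grubs > leatherjackets > wireworms.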